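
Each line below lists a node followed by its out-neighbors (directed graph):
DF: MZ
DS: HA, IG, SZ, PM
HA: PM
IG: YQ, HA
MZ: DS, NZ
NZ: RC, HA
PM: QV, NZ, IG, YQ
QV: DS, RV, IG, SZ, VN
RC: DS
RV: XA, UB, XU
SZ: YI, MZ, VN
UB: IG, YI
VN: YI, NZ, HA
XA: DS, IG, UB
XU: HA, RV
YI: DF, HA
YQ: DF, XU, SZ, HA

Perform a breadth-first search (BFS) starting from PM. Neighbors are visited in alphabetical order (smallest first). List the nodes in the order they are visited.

Visit PM; enqueue IG, NZ, QV, YQ → queue [IG, NZ, QV, YQ]
Visit IG; enqueue HA → queue [NZ, QV, YQ, HA]
Visit NZ; enqueue RC → queue [QV, YQ, HA, RC]
Visit QV; enqueue DS, RV, SZ, VN → queue [YQ, HA, RC, DS, RV, SZ, VN]
Visit YQ; enqueue DF, XU → queue [HA, RC, DS, RV, SZ, VN, DF, XU]
Visit HA → queue [RC, DS, RV, SZ, VN, DF, XU]
Visit RC → queue [DS, RV, SZ, VN, DF, XU]
Visit DS → queue [RV, SZ, VN, DF, XU]
Visit RV; enqueue UB, XA → queue [SZ, VN, DF, XU, UB, XA]
Visit SZ; enqueue MZ, YI → queue [VN, DF, XU, UB, XA, MZ, YI]
Visit VN → queue [DF, XU, UB, XA, MZ, YI]
Visit DF → queue [XU, UB, XA, MZ, YI]
Visit XU → queue [UB, XA, MZ, YI]
Visit UB → queue [XA, MZ, YI]
Visit XA → queue [MZ, YI]
Visit MZ → queue [YI]
Visit YI → queue []

PM → IG → NZ → QV → YQ → HA → RC → DS → RV → SZ → VN → DF → XU → UB → XA → MZ → YI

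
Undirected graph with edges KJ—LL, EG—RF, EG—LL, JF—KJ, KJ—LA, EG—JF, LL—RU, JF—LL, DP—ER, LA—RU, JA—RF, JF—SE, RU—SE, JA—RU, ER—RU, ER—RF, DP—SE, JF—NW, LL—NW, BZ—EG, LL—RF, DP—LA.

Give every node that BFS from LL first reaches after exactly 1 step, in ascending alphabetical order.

EG, JF, KJ, NW, RF, RU

Level 0: LL
Level 1: EG, JF, KJ, NW, RF, RU
Level 2: BZ, ER, JA, LA, SE
Level 3: DP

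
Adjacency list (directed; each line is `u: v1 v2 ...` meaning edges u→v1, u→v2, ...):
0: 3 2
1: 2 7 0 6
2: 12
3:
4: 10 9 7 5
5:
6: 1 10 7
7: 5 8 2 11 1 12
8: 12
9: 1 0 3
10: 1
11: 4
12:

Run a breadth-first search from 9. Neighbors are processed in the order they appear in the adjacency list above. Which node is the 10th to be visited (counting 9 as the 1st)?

8

Visit 9; enqueue 1, 0, 3 → queue [1, 0, 3]
Visit 1; enqueue 2, 7, 6 → queue [0, 3, 2, 7, 6]
Visit 0 → queue [3, 2, 7, 6]
Visit 3 → queue [2, 7, 6]
Visit 2; enqueue 12 → queue [7, 6, 12]
Visit 7; enqueue 5, 8, 11 → queue [6, 12, 5, 8, 11]
Visit 6; enqueue 10 → queue [12, 5, 8, 11, 10]
Visit 12 → queue [5, 8, 11, 10]
Visit 5 → queue [8, 11, 10]
Visit 8 → queue [11, 10]
Visit 11; enqueue 4 → queue [10, 4]
Visit 10 → queue [4]
Visit 4 → queue []

Visit order: 9, 1, 0, 3, 2, 7, 6, 12, 5, 8, 11, 10, 4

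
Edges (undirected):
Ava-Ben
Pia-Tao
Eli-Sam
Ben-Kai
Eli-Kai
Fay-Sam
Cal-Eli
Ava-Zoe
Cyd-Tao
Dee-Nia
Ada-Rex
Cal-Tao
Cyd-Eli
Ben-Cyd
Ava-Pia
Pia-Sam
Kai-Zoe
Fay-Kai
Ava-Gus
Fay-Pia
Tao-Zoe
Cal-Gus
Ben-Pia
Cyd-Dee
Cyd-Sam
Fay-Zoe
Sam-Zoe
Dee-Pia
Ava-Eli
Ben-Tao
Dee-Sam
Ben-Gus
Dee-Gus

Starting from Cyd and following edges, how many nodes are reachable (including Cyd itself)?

14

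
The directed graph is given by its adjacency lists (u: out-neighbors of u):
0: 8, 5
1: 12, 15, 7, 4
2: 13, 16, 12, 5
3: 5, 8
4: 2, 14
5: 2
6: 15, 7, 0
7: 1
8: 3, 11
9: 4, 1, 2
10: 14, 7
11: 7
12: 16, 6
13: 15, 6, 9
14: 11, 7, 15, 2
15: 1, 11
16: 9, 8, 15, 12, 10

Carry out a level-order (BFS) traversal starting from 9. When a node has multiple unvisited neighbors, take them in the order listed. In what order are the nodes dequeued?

9 → 4 → 1 → 2 → 14 → 12 → 15 → 7 → 13 → 16 → 5 → 11 → 6 → 8 → 10 → 0 → 3

Visit 9; enqueue 4, 1, 2 → queue [4, 1, 2]
Visit 4; enqueue 14 → queue [1, 2, 14]
Visit 1; enqueue 12, 15, 7 → queue [2, 14, 12, 15, 7]
Visit 2; enqueue 13, 16, 5 → queue [14, 12, 15, 7, 13, 16, 5]
Visit 14; enqueue 11 → queue [12, 15, 7, 13, 16, 5, 11]
Visit 12; enqueue 6 → queue [15, 7, 13, 16, 5, 11, 6]
Visit 15 → queue [7, 13, 16, 5, 11, 6]
Visit 7 → queue [13, 16, 5, 11, 6]
Visit 13 → queue [16, 5, 11, 6]
Visit 16; enqueue 8, 10 → queue [5, 11, 6, 8, 10]
Visit 5 → queue [11, 6, 8, 10]
Visit 11 → queue [6, 8, 10]
Visit 6; enqueue 0 → queue [8, 10, 0]
Visit 8; enqueue 3 → queue [10, 0, 3]
Visit 10 → queue [0, 3]
Visit 0 → queue [3]
Visit 3 → queue []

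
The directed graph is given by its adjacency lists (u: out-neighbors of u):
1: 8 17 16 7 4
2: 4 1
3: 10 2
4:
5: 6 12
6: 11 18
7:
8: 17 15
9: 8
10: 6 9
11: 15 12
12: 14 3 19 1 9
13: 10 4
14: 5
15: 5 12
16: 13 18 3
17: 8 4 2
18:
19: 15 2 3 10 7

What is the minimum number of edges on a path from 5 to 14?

Level 0: 5
Level 1: 6, 12
Level 2: 1, 3, 9, 11, 14, 18, 19
Level 3: 2, 4, 7, 8, 10, 15, 16, 17
Level 4: 13
14 first appears at level 2.

2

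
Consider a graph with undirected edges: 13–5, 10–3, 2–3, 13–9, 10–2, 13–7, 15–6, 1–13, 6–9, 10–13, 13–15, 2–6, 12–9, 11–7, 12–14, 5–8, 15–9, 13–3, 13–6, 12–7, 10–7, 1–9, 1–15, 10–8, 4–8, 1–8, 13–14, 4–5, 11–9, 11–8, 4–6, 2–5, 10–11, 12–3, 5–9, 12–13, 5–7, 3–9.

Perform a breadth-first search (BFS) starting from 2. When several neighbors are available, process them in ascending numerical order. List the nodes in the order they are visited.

2, 3, 5, 6, 10, 9, 12, 13, 4, 7, 8, 15, 11, 1, 14

Visit 2; enqueue 3, 5, 6, 10 → queue [3, 5, 6, 10]
Visit 3; enqueue 9, 12, 13 → queue [5, 6, 10, 9, 12, 13]
Visit 5; enqueue 4, 7, 8 → queue [6, 10, 9, 12, 13, 4, 7, 8]
Visit 6; enqueue 15 → queue [10, 9, 12, 13, 4, 7, 8, 15]
Visit 10; enqueue 11 → queue [9, 12, 13, 4, 7, 8, 15, 11]
Visit 9; enqueue 1 → queue [12, 13, 4, 7, 8, 15, 11, 1]
Visit 12; enqueue 14 → queue [13, 4, 7, 8, 15, 11, 1, 14]
Visit 13 → queue [4, 7, 8, 15, 11, 1, 14]
Visit 4 → queue [7, 8, 15, 11, 1, 14]
Visit 7 → queue [8, 15, 11, 1, 14]
Visit 8 → queue [15, 11, 1, 14]
Visit 15 → queue [11, 1, 14]
Visit 11 → queue [1, 14]
Visit 1 → queue [14]
Visit 14 → queue []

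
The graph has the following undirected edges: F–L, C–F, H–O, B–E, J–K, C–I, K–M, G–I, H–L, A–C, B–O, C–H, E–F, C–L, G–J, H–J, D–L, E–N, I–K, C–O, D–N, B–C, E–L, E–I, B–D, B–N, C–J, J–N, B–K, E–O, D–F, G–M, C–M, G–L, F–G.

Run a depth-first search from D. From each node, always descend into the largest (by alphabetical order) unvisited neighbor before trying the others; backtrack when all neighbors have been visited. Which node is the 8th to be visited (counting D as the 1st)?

Visit D
D → N
N → J
J → K
K → M
M → G
G → L
L → H
H → O
O → E
E → I
I → C
C → F
C → B
C → A

Visit order: D, N, J, K, M, G, L, H, O, E, I, C, F, B, A

H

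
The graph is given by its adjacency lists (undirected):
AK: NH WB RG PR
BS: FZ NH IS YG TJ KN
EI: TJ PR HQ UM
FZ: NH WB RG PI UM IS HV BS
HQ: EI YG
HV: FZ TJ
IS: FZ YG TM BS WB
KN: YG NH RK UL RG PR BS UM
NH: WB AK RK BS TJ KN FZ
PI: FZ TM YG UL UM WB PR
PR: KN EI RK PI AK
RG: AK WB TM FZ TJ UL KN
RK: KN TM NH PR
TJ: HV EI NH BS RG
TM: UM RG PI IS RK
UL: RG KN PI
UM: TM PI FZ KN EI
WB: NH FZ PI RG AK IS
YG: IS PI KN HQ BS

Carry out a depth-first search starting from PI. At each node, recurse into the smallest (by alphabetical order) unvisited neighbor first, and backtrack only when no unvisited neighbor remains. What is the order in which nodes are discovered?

PI, FZ, BS, IS, TM, RG, AK, NH, KN, PR, EI, HQ, YG, TJ, HV, UM, RK, UL, WB

Visit PI
PI → FZ
FZ → BS
BS → IS
IS → TM
TM → RG
RG → AK
AK → NH
NH → KN
KN → PR
PR → EI
EI → HQ
HQ → YG
EI → TJ
TJ → HV
EI → UM
PR → RK
KN → UL
NH → WB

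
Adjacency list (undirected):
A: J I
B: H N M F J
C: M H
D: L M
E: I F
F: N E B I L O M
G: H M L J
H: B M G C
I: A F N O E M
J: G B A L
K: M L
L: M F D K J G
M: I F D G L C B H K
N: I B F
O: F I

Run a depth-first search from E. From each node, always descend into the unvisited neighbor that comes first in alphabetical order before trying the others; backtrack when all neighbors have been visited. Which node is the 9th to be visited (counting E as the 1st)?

Visit E
E → F
F → B
B → H
H → C
C → M
M → D
D → L
L → G
G → J
J → A
A → I
I → N
I → O
L → K

Visit order: E, F, B, H, C, M, D, L, G, J, A, I, N, O, K

G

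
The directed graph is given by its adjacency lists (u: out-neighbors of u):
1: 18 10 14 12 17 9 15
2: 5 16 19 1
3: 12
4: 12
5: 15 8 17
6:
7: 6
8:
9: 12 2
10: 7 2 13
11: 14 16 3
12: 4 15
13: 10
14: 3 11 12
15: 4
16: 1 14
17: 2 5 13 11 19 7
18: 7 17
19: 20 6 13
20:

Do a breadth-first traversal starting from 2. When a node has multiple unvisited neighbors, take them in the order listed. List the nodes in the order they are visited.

Visit 2; enqueue 5, 16, 19, 1 → queue [5, 16, 19, 1]
Visit 5; enqueue 15, 8, 17 → queue [16, 19, 1, 15, 8, 17]
Visit 16; enqueue 14 → queue [19, 1, 15, 8, 17, 14]
Visit 19; enqueue 20, 6, 13 → queue [1, 15, 8, 17, 14, 20, 6, 13]
Visit 1; enqueue 18, 10, 12, 9 → queue [15, 8, 17, 14, 20, 6, 13, 18, 10, 12, 9]
Visit 15; enqueue 4 → queue [8, 17, 14, 20, 6, 13, 18, 10, 12, 9, 4]
Visit 8 → queue [17, 14, 20, 6, 13, 18, 10, 12, 9, 4]
Visit 17; enqueue 11, 7 → queue [14, 20, 6, 13, 18, 10, 12, 9, 4, 11, 7]
Visit 14; enqueue 3 → queue [20, 6, 13, 18, 10, 12, 9, 4, 11, 7, 3]
Visit 20 → queue [6, 13, 18, 10, 12, 9, 4, 11, 7, 3]
Visit 6 → queue [13, 18, 10, 12, 9, 4, 11, 7, 3]
Visit 13 → queue [18, 10, 12, 9, 4, 11, 7, 3]
Visit 18 → queue [10, 12, 9, 4, 11, 7, 3]
Visit 10 → queue [12, 9, 4, 11, 7, 3]
Visit 12 → queue [9, 4, 11, 7, 3]
Visit 9 → queue [4, 11, 7, 3]
Visit 4 → queue [11, 7, 3]
Visit 11 → queue [7, 3]
Visit 7 → queue [3]
Visit 3 → queue []

2, 5, 16, 19, 1, 15, 8, 17, 14, 20, 6, 13, 18, 10, 12, 9, 4, 11, 7, 3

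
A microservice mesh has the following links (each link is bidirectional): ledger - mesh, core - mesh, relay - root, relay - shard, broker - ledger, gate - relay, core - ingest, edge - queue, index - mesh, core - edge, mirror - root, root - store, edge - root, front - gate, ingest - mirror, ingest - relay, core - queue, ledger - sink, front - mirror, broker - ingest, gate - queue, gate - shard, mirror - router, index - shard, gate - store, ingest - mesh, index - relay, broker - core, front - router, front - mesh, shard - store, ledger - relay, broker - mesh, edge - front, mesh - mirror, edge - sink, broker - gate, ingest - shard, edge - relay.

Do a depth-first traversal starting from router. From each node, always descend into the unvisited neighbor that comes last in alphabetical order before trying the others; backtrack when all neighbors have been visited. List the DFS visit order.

router, mirror, root, store, shard, relay, ledger, sink, edge, queue, gate, front, mesh, ingest, core, broker, index

Visit router
router → mirror
mirror → root
root → store
store → shard
shard → relay
relay → ledger
ledger → sink
sink → edge
edge → queue
queue → gate
gate → front
front → mesh
mesh → ingest
ingest → core
core → broker
mesh → index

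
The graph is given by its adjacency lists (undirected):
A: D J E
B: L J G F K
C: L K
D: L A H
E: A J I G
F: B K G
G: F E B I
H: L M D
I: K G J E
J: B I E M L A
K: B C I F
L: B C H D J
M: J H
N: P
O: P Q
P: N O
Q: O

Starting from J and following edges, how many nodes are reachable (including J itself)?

13

BFS from J visits: J, M, L, I, E, B, A, H, D, C, K, G, F
Reachable nodes: 13 of 17 total.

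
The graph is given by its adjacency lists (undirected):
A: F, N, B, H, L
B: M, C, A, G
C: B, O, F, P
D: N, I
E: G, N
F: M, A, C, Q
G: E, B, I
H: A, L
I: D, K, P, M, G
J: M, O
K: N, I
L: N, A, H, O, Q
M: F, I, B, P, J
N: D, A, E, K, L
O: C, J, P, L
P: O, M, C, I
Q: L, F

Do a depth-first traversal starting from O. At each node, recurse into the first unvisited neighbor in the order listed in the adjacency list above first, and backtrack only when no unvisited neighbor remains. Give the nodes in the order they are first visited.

O C B M F A N D I K P G E L H Q J

Visit O
O → C
C → B
B → M
M → F
F → A
A → N
N → D
D → I
I → K
I → P
I → G
G → E
N → L
L → H
L → Q
M → J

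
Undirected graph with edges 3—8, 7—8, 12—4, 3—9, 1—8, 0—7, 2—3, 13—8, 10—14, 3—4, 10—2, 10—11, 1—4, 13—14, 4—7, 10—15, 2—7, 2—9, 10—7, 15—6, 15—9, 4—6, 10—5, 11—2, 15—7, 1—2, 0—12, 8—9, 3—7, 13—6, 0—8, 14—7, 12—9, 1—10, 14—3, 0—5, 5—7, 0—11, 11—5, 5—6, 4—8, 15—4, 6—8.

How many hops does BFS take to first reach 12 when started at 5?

Level 0: 5
Level 1: 0, 6, 7, 10, 11
Level 2: 1, 2, 3, 4, 8, 12, 13, 14, 15
Level 3: 9
12 first appears at level 2.

2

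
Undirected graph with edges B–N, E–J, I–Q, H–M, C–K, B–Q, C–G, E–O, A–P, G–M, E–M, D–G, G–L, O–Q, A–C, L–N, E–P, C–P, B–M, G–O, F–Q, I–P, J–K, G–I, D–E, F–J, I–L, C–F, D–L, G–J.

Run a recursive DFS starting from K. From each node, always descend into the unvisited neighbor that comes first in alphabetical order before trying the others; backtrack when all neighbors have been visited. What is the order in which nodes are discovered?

Visit K
K → C
C → A
A → P
P → E
E → D
D → G
G → I
I → L
L → N
N → B
B → M
M → H
B → Q
Q → F
F → J
Q → O

K, C, A, P, E, D, G, I, L, N, B, M, H, Q, F, J, O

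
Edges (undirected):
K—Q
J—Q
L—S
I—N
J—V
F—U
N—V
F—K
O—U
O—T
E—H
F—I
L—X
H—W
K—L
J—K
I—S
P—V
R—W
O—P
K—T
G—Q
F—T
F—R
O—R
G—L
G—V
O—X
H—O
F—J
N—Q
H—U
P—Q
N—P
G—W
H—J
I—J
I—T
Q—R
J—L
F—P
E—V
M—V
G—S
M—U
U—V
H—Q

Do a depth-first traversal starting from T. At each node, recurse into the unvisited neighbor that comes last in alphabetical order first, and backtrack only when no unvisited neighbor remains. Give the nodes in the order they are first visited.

Visit T
T → O
O → X
X → L
L → S
S → I
I → N
N → V
V → U
U → M
U → H
H → W
W → R
R → Q
Q → P
P → F
F → K
K → J
Q → G
H → E

T -> O -> X -> L -> S -> I -> N -> V -> U -> M -> H -> W -> R -> Q -> P -> F -> K -> J -> G -> E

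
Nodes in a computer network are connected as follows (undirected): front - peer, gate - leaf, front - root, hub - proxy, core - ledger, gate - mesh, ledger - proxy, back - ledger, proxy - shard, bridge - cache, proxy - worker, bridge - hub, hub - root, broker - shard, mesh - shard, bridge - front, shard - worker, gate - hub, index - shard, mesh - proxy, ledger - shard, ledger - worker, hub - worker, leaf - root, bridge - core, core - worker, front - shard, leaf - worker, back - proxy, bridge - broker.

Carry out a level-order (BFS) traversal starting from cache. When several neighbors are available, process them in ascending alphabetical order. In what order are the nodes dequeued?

cache -> bridge -> broker -> core -> front -> hub -> shard -> ledger -> worker -> peer -> root -> gate -> proxy -> index -> mesh -> back -> leaf

Visit cache; enqueue bridge → queue [bridge]
Visit bridge; enqueue broker, core, front, hub → queue [broker, core, front, hub]
Visit broker; enqueue shard → queue [core, front, hub, shard]
Visit core; enqueue ledger, worker → queue [front, hub, shard, ledger, worker]
Visit front; enqueue peer, root → queue [hub, shard, ledger, worker, peer, root]
Visit hub; enqueue gate, proxy → queue [shard, ledger, worker, peer, root, gate, proxy]
Visit shard; enqueue index, mesh → queue [ledger, worker, peer, root, gate, proxy, index, mesh]
Visit ledger; enqueue back → queue [worker, peer, root, gate, proxy, index, mesh, back]
Visit worker; enqueue leaf → queue [peer, root, gate, proxy, index, mesh, back, leaf]
Visit peer → queue [root, gate, proxy, index, mesh, back, leaf]
Visit root → queue [gate, proxy, index, mesh, back, leaf]
Visit gate → queue [proxy, index, mesh, back, leaf]
Visit proxy → queue [index, mesh, back, leaf]
Visit index → queue [mesh, back, leaf]
Visit mesh → queue [back, leaf]
Visit back → queue [leaf]
Visit leaf → queue []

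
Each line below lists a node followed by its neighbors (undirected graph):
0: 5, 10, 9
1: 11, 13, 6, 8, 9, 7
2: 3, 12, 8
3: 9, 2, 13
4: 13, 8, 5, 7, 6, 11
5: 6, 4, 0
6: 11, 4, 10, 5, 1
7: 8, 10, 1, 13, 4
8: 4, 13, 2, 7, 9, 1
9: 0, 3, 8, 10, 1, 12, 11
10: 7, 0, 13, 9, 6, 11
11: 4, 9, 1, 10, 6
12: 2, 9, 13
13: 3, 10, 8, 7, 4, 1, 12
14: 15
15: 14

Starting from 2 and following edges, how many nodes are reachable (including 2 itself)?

14

BFS from 2 visits: 2, 3, 8, 12, 9, 13, 1, 4, 7, 0, 10, 11, 6, 5
Reachable nodes: 14 of 16 total.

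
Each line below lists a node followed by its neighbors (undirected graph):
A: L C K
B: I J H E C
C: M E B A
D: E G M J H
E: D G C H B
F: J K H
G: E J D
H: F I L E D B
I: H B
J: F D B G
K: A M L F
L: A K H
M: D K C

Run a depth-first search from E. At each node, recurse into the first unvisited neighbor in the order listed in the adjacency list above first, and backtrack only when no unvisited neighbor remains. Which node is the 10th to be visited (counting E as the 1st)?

I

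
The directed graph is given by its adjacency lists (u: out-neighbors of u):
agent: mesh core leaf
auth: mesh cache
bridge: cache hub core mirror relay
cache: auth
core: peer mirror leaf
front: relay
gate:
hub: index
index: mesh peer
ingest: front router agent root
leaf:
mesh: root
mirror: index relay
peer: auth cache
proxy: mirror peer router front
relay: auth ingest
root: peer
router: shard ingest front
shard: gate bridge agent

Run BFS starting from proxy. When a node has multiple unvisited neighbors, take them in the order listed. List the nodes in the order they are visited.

proxy, mirror, peer, router, front, index, relay, auth, cache, shard, ingest, mesh, gate, bridge, agent, root, hub, core, leaf

Visit proxy; enqueue mirror, peer, router, front → queue [mirror, peer, router, front]
Visit mirror; enqueue index, relay → queue [peer, router, front, index, relay]
Visit peer; enqueue auth, cache → queue [router, front, index, relay, auth, cache]
Visit router; enqueue shard, ingest → queue [front, index, relay, auth, cache, shard, ingest]
Visit front → queue [index, relay, auth, cache, shard, ingest]
Visit index; enqueue mesh → queue [relay, auth, cache, shard, ingest, mesh]
Visit relay → queue [auth, cache, shard, ingest, mesh]
Visit auth → queue [cache, shard, ingest, mesh]
Visit cache → queue [shard, ingest, mesh]
Visit shard; enqueue gate, bridge, agent → queue [ingest, mesh, gate, bridge, agent]
Visit ingest; enqueue root → queue [mesh, gate, bridge, agent, root]
Visit mesh → queue [gate, bridge, agent, root]
Visit gate → queue [bridge, agent, root]
Visit bridge; enqueue hub, core → queue [agent, root, hub, core]
Visit agent; enqueue leaf → queue [root, hub, core, leaf]
Visit root → queue [hub, core, leaf]
Visit hub → queue [core, leaf]
Visit core → queue [leaf]
Visit leaf → queue []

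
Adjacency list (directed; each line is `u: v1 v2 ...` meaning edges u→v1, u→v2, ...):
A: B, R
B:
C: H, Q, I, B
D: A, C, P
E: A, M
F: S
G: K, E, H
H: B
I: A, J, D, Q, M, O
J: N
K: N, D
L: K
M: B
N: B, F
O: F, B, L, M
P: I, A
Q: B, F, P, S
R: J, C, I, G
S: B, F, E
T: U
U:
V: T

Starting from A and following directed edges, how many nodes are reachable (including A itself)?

BFS from A visits: A, R, B, J, I, G, C, N, Q, O, M, D, K, H, E, F, S, P, L
Reachable nodes: 19 of 22 total.

19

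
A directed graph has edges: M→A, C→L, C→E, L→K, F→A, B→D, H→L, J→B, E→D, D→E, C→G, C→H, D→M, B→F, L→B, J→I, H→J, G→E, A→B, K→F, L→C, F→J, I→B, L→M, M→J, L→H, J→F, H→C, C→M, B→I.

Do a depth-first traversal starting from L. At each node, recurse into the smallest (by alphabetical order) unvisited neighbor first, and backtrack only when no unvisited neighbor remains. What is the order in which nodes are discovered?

Visit L
L → B
B → D
D → E
D → M
M → A
M → J
J → F
J → I
L → C
C → G
C → H
L → K

L, B, D, E, M, A, J, F, I, C, G, H, K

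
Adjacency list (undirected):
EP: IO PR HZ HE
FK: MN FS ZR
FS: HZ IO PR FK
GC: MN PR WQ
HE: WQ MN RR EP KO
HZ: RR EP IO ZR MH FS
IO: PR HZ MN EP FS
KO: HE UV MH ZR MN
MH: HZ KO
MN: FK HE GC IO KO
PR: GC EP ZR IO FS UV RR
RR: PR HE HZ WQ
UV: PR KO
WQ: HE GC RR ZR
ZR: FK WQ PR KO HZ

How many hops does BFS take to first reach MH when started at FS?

Level 0: FS
Level 1: FK, HZ, IO, PR
Level 2: EP, GC, MH, MN, RR, UV, ZR
Level 3: HE, KO, WQ
MH first appears at level 2.

2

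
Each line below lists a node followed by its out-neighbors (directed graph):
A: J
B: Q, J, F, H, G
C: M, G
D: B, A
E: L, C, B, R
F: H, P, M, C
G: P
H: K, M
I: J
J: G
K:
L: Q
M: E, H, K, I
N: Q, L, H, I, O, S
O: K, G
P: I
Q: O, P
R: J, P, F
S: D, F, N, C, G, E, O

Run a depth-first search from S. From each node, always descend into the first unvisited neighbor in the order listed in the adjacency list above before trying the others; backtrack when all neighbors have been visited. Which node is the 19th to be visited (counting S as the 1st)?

N

Visit S
S → D
D → B
B → Q
Q → O
O → K
O → G
G → P
P → I
I → J
B → F
F → H
H → M
M → E
E → L
E → C
E → R
D → A
S → N

Visit order: S, D, B, Q, O, K, G, P, I, J, F, H, M, E, L, C, R, A, N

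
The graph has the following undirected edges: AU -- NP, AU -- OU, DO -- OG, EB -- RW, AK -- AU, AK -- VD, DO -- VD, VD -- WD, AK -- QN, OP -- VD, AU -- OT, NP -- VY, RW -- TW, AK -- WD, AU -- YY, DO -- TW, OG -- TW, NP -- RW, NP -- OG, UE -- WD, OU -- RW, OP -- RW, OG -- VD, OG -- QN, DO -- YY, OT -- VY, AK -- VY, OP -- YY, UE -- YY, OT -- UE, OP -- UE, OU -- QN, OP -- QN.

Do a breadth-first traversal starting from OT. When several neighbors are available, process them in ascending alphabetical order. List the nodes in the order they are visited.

OT → AU → UE → VY → AK → NP → OU → YY → OP → WD → QN → VD → OG → RW → DO → TW → EB

Visit OT; enqueue AU, UE, VY → queue [AU, UE, VY]
Visit AU; enqueue AK, NP, OU, YY → queue [UE, VY, AK, NP, OU, YY]
Visit UE; enqueue OP, WD → queue [VY, AK, NP, OU, YY, OP, WD]
Visit VY → queue [AK, NP, OU, YY, OP, WD]
Visit AK; enqueue QN, VD → queue [NP, OU, YY, OP, WD, QN, VD]
Visit NP; enqueue OG, RW → queue [OU, YY, OP, WD, QN, VD, OG, RW]
Visit OU → queue [YY, OP, WD, QN, VD, OG, RW]
Visit YY; enqueue DO → queue [OP, WD, QN, VD, OG, RW, DO]
Visit OP → queue [WD, QN, VD, OG, RW, DO]
Visit WD → queue [QN, VD, OG, RW, DO]
Visit QN → queue [VD, OG, RW, DO]
Visit VD → queue [OG, RW, DO]
Visit OG; enqueue TW → queue [RW, DO, TW]
Visit RW; enqueue EB → queue [DO, TW, EB]
Visit DO → queue [TW, EB]
Visit TW → queue [EB]
Visit EB → queue []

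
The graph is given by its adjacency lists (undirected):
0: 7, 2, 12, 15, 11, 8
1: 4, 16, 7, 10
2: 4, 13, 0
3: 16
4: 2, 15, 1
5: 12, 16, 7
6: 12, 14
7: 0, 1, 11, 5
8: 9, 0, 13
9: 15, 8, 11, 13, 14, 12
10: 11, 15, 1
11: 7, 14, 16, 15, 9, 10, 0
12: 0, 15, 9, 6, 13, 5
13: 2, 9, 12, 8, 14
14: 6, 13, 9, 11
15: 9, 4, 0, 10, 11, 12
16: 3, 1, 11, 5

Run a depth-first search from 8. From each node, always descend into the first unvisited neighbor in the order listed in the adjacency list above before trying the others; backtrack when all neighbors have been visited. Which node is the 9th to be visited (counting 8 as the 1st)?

7

Visit 8
8 → 9
9 → 15
15 → 4
4 → 2
2 → 13
13 → 12
12 → 0
0 → 7
7 → 1
1 → 16
16 → 3
16 → 11
11 → 14
14 → 6
11 → 10
16 → 5

Visit order: 8, 9, 15, 4, 2, 13, 12, 0, 7, 1, 16, 3, 11, 14, 6, 10, 5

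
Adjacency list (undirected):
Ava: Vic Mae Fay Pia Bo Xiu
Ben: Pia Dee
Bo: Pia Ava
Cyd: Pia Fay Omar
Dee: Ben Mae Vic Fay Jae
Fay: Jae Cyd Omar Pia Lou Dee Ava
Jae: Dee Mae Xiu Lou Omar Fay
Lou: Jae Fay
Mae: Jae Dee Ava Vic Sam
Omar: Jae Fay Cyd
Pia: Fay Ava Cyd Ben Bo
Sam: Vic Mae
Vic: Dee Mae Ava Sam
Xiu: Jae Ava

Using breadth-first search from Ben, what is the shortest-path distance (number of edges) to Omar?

3

Level 0: Ben
Level 1: Dee, Pia
Level 2: Ava, Bo, Cyd, Fay, Jae, Mae, Vic
Level 3: Lou, Omar, Sam, Xiu
Omar first appears at level 3.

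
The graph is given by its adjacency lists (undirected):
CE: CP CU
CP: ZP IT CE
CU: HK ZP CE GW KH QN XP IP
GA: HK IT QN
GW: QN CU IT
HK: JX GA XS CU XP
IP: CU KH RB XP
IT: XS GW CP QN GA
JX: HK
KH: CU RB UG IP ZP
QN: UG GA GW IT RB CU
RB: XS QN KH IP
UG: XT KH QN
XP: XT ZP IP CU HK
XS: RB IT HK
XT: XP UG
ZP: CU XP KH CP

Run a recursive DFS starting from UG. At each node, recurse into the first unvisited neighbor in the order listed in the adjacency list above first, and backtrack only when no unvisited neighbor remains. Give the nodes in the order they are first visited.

UG, XT, XP, ZP, CU, HK, JX, GA, IT, XS, RB, QN, GW, KH, IP, CP, CE

Visit UG
UG → XT
XT → XP
XP → ZP
ZP → CU
CU → HK
HK → JX
HK → GA
GA → IT
IT → XS
XS → RB
RB → QN
QN → GW
RB → KH
KH → IP
IT → CP
CP → CE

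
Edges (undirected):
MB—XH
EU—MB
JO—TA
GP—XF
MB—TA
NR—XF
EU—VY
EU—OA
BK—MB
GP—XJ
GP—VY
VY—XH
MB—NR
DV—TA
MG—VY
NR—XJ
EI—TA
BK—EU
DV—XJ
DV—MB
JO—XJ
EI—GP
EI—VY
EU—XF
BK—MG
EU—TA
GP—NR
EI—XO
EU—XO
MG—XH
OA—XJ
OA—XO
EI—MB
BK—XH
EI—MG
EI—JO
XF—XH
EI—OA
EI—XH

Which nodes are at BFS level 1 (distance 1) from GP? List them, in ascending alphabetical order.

EI, NR, VY, XF, XJ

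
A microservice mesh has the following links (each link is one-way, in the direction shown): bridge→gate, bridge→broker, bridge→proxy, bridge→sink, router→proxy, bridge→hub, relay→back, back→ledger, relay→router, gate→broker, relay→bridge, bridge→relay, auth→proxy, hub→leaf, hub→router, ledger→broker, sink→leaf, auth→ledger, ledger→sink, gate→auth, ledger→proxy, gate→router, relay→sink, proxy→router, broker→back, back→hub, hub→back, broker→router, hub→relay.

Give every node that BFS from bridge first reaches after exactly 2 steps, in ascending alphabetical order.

auth, back, leaf, router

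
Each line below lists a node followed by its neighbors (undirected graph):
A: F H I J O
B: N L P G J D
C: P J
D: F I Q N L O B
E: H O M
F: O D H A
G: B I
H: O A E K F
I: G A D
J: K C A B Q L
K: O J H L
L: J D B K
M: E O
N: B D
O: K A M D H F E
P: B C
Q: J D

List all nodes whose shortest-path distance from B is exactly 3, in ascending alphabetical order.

E, H, M

Level 0: B
Level 1: D, G, J, L, N, P
Level 2: A, C, F, I, K, O, Q
Level 3: E, H, M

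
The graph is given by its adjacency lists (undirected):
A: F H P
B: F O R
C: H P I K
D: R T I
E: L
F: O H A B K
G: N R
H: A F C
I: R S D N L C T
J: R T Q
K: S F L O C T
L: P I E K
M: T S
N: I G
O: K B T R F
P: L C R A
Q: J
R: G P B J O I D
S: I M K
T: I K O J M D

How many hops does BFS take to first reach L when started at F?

2

Level 0: F
Level 1: A, B, H, K, O
Level 2: C, L, P, R, S, T
Level 3: D, E, G, I, J, M
Level 4: N, Q
L first appears at level 2.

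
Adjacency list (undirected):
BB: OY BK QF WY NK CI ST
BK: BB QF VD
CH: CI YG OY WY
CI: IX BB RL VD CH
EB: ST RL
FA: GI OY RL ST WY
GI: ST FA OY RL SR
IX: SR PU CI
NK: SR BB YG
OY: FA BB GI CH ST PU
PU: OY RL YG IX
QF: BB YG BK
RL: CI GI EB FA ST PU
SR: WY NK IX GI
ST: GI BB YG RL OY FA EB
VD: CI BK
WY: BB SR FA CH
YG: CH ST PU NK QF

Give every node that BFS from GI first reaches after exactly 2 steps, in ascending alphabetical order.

Level 0: GI
Level 1: FA, OY, RL, SR, ST
Level 2: BB, CH, CI, EB, IX, NK, PU, WY, YG
Level 3: BK, QF, VD

BB, CH, CI, EB, IX, NK, PU, WY, YG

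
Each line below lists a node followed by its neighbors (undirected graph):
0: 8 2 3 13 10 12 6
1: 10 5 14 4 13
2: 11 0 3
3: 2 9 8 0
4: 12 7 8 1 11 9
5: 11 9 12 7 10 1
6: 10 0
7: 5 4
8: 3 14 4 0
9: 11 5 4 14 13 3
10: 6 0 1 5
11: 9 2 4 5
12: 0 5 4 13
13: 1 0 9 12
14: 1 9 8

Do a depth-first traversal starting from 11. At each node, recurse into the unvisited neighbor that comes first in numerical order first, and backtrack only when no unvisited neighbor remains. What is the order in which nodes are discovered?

11 2 0 3 8 4 1 5 7 9 13 12 14 10 6

Visit 11
11 → 2
2 → 0
0 → 3
3 → 8
8 → 4
4 → 1
1 → 5
5 → 7
5 → 9
9 → 13
13 → 12
9 → 14
5 → 10
10 → 6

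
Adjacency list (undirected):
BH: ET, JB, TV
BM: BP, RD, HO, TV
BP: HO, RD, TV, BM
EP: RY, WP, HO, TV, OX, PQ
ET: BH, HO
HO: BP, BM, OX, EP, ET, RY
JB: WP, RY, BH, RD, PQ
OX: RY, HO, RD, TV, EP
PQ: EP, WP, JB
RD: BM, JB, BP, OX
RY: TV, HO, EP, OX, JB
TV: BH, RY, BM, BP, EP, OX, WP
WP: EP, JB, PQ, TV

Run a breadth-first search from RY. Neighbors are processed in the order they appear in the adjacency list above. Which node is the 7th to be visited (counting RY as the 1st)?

Visit RY; enqueue TV, HO, EP, OX, JB → queue [TV, HO, EP, OX, JB]
Visit TV; enqueue BH, BM, BP, WP → queue [HO, EP, OX, JB, BH, BM, BP, WP]
Visit HO; enqueue ET → queue [EP, OX, JB, BH, BM, BP, WP, ET]
Visit EP; enqueue PQ → queue [OX, JB, BH, BM, BP, WP, ET, PQ]
Visit OX; enqueue RD → queue [JB, BH, BM, BP, WP, ET, PQ, RD]
Visit JB → queue [BH, BM, BP, WP, ET, PQ, RD]
Visit BH → queue [BM, BP, WP, ET, PQ, RD]
Visit BM → queue [BP, WP, ET, PQ, RD]
Visit BP → queue [WP, ET, PQ, RD]
Visit WP → queue [ET, PQ, RD]
Visit ET → queue [PQ, RD]
Visit PQ → queue [RD]
Visit RD → queue []

Visit order: RY, TV, HO, EP, OX, JB, BH, BM, BP, WP, ET, PQ, RD

BH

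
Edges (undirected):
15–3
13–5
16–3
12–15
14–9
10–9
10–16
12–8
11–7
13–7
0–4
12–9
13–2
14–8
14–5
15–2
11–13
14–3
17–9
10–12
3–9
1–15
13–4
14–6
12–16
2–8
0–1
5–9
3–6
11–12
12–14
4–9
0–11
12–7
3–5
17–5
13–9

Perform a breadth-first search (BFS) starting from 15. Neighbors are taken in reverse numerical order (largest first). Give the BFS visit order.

15 -> 12 -> 3 -> 2 -> 1 -> 16 -> 14 -> 11 -> 10 -> 9 -> 8 -> 7 -> 6 -> 5 -> 13 -> 0 -> 17 -> 4

Visit 15; enqueue 12, 3, 2, 1 → queue [12, 3, 2, 1]
Visit 12; enqueue 16, 14, 11, 10, 9, 8, 7 → queue [3, 2, 1, 16, 14, 11, 10, 9, 8, 7]
Visit 3; enqueue 6, 5 → queue [2, 1, 16, 14, 11, 10, 9, 8, 7, 6, 5]
Visit 2; enqueue 13 → queue [1, 16, 14, 11, 10, 9, 8, 7, 6, 5, 13]
Visit 1; enqueue 0 → queue [16, 14, 11, 10, 9, 8, 7, 6, 5, 13, 0]
Visit 16 → queue [14, 11, 10, 9, 8, 7, 6, 5, 13, 0]
Visit 14 → queue [11, 10, 9, 8, 7, 6, 5, 13, 0]
Visit 11 → queue [10, 9, 8, 7, 6, 5, 13, 0]
Visit 10 → queue [9, 8, 7, 6, 5, 13, 0]
Visit 9; enqueue 17, 4 → queue [8, 7, 6, 5, 13, 0, 17, 4]
Visit 8 → queue [7, 6, 5, 13, 0, 17, 4]
Visit 7 → queue [6, 5, 13, 0, 17, 4]
Visit 6 → queue [5, 13, 0, 17, 4]
Visit 5 → queue [13, 0, 17, 4]
Visit 13 → queue [0, 17, 4]
Visit 0 → queue [17, 4]
Visit 17 → queue [4]
Visit 4 → queue []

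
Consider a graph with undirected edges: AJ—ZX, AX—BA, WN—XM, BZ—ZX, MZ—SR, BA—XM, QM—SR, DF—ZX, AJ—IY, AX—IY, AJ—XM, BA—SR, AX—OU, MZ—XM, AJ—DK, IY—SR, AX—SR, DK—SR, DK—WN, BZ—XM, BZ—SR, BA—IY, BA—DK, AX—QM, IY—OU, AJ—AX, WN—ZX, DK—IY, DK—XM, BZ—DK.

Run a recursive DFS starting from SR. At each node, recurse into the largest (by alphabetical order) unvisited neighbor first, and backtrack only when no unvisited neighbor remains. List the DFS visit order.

SR QM AX OU IY DK XM WN ZX DF BZ AJ MZ BA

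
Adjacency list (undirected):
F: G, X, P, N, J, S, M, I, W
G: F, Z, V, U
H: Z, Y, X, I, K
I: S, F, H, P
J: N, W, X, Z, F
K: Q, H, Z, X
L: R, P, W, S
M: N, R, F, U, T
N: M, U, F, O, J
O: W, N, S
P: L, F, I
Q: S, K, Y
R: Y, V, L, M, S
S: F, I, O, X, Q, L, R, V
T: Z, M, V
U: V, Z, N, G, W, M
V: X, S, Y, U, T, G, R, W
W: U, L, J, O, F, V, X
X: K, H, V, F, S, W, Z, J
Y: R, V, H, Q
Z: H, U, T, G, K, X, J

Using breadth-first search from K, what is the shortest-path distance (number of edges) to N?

3

Level 0: K
Level 1: H, Q, X, Z
Level 2: F, G, I, J, S, T, U, V, W, Y
Level 3: L, M, N, O, P, R
N first appears at level 3.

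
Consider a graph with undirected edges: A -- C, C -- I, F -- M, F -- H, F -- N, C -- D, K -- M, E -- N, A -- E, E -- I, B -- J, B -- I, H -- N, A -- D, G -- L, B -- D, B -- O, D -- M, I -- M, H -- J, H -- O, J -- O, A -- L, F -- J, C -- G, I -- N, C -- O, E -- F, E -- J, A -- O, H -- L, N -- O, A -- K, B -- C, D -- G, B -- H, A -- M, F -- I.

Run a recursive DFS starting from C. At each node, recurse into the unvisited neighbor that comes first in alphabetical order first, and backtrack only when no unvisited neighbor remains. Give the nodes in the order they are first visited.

C, A, D, B, H, F, E, I, M, K, N, O, J, L, G

Visit C
C → A
A → D
D → B
B → H
H → F
F → E
E → I
I → M
M → K
I → N
N → O
O → J
H → L
L → G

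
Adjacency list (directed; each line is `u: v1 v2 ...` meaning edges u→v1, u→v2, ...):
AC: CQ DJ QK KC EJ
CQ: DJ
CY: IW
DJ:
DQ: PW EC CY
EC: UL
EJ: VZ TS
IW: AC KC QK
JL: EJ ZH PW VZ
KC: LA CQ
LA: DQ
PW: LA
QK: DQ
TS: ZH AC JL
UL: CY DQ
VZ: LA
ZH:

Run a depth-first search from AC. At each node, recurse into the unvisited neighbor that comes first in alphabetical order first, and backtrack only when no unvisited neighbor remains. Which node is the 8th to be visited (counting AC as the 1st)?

LA

Visit AC
AC → CQ
CQ → DJ
AC → EJ
EJ → TS
TS → JL
JL → PW
PW → LA
LA → DQ
DQ → CY
CY → IW
IW → KC
IW → QK
DQ → EC
EC → UL
JL → VZ
JL → ZH

Visit order: AC, CQ, DJ, EJ, TS, JL, PW, LA, DQ, CY, IW, KC, QK, EC, UL, VZ, ZH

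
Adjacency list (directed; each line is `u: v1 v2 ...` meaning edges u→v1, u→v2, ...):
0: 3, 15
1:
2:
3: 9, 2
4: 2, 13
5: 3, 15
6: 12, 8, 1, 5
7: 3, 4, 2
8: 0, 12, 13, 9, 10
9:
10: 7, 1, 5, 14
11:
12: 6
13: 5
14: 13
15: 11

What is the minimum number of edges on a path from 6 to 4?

Level 0: 6
Level 1: 1, 5, 8, 12
Level 2: 0, 3, 9, 10, 13, 15
Level 3: 2, 7, 11, 14
Level 4: 4
4 first appears at level 4.

4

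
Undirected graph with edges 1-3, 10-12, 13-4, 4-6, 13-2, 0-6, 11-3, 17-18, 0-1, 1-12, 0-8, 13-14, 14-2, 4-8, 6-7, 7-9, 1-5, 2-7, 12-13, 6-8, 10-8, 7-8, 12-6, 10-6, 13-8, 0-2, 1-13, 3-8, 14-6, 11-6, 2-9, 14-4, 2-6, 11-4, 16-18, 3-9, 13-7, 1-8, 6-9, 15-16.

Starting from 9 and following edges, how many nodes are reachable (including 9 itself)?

15

BFS from 9 visits: 9, 2, 3, 6, 7, 0, 13, 14, 1, 8, 11, 4, 10, 12, 5
Reachable nodes: 15 of 19 total.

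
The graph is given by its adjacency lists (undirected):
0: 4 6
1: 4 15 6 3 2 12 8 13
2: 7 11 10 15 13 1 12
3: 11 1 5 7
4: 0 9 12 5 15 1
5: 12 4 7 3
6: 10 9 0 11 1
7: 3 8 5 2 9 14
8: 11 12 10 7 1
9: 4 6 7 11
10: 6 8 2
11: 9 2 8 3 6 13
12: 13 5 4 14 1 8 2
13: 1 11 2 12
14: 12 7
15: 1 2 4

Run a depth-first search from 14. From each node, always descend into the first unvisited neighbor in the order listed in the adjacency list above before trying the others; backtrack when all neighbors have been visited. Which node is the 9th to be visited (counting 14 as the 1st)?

8

Visit 14
14 → 12
12 → 13
13 → 1
1 → 4
4 → 0
0 → 6
6 → 10
10 → 8
8 → 11
11 → 9
9 → 7
7 → 3
3 → 5
7 → 2
2 → 15

Visit order: 14, 12, 13, 1, 4, 0, 6, 10, 8, 11, 9, 7, 3, 5, 2, 15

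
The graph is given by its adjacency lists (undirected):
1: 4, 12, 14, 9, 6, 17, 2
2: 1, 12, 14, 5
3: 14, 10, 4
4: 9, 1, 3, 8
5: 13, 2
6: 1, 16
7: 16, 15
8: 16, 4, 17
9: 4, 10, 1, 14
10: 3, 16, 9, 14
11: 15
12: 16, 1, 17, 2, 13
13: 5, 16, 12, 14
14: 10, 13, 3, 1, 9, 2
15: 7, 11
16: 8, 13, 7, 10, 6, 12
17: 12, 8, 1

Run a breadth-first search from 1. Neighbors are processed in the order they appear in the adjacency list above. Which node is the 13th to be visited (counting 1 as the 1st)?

10

Visit 1; enqueue 4, 12, 14, 9, 6, 17, 2 → queue [4, 12, 14, 9, 6, 17, 2]
Visit 4; enqueue 3, 8 → queue [12, 14, 9, 6, 17, 2, 3, 8]
Visit 12; enqueue 16, 13 → queue [14, 9, 6, 17, 2, 3, 8, 16, 13]
Visit 14; enqueue 10 → queue [9, 6, 17, 2, 3, 8, 16, 13, 10]
Visit 9 → queue [6, 17, 2, 3, 8, 16, 13, 10]
Visit 6 → queue [17, 2, 3, 8, 16, 13, 10]
Visit 17 → queue [2, 3, 8, 16, 13, 10]
Visit 2; enqueue 5 → queue [3, 8, 16, 13, 10, 5]
Visit 3 → queue [8, 16, 13, 10, 5]
Visit 8 → queue [16, 13, 10, 5]
Visit 16; enqueue 7 → queue [13, 10, 5, 7]
Visit 13 → queue [10, 5, 7]
Visit 10 → queue [5, 7]
Visit 5 → queue [7]
Visit 7; enqueue 15 → queue [15]
Visit 15; enqueue 11 → queue [11]
Visit 11 → queue []

Visit order: 1, 4, 12, 14, 9, 6, 17, 2, 3, 8, 16, 13, 10, 5, 7, 15, 11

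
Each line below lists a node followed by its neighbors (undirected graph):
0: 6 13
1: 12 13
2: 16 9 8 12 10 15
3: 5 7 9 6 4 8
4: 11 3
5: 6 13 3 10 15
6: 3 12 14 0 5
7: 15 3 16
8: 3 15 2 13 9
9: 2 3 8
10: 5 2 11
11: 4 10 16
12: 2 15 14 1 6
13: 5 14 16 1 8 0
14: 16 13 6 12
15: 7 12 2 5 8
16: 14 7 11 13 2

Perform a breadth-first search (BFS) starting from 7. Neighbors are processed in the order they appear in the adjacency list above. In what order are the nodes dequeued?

Visit 7; enqueue 15, 3, 16 → queue [15, 3, 16]
Visit 15; enqueue 12, 2, 5, 8 → queue [3, 16, 12, 2, 5, 8]
Visit 3; enqueue 9, 6, 4 → queue [16, 12, 2, 5, 8, 9, 6, 4]
Visit 16; enqueue 14, 11, 13 → queue [12, 2, 5, 8, 9, 6, 4, 14, 11, 13]
Visit 12; enqueue 1 → queue [2, 5, 8, 9, 6, 4, 14, 11, 13, 1]
Visit 2; enqueue 10 → queue [5, 8, 9, 6, 4, 14, 11, 13, 1, 10]
Visit 5 → queue [8, 9, 6, 4, 14, 11, 13, 1, 10]
Visit 8 → queue [9, 6, 4, 14, 11, 13, 1, 10]
Visit 9 → queue [6, 4, 14, 11, 13, 1, 10]
Visit 6; enqueue 0 → queue [4, 14, 11, 13, 1, 10, 0]
Visit 4 → queue [14, 11, 13, 1, 10, 0]
Visit 14 → queue [11, 13, 1, 10, 0]
Visit 11 → queue [13, 1, 10, 0]
Visit 13 → queue [1, 10, 0]
Visit 1 → queue [10, 0]
Visit 10 → queue [0]
Visit 0 → queue []

7 15 3 16 12 2 5 8 9 6 4 14 11 13 1 10 0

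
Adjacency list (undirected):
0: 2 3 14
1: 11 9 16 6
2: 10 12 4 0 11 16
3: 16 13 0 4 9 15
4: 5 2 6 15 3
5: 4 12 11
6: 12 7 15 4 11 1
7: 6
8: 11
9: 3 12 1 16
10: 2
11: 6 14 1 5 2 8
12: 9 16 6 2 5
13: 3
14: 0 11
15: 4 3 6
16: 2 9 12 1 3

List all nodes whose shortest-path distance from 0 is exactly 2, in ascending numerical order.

Level 0: 0
Level 1: 2, 3, 14
Level 2: 4, 9, 10, 11, 12, 13, 15, 16
Level 3: 1, 5, 6, 8
Level 4: 7

4, 9, 10, 11, 12, 13, 15, 16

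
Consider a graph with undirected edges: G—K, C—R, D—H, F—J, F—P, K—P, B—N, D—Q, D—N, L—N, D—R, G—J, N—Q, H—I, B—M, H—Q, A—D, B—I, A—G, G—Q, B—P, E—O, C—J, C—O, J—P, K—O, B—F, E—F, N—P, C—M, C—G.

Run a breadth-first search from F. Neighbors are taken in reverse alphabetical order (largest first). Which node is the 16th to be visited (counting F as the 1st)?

Visit F; enqueue P, J, E, B → queue [P, J, E, B]
Visit P; enqueue N, K → queue [J, E, B, N, K]
Visit J; enqueue G, C → queue [E, B, N, K, G, C]
Visit E; enqueue O → queue [B, N, K, G, C, O]
Visit B; enqueue M, I → queue [N, K, G, C, O, M, I]
Visit N; enqueue Q, L, D → queue [K, G, C, O, M, I, Q, L, D]
Visit K → queue [G, C, O, M, I, Q, L, D]
Visit G; enqueue A → queue [C, O, M, I, Q, L, D, A]
Visit C; enqueue R → queue [O, M, I, Q, L, D, A, R]
Visit O → queue [M, I, Q, L, D, A, R]
Visit M → queue [I, Q, L, D, A, R]
Visit I; enqueue H → queue [Q, L, D, A, R, H]
Visit Q → queue [L, D, A, R, H]
Visit L → queue [D, A, R, H]
Visit D → queue [A, R, H]
Visit A → queue [R, H]
Visit R → queue [H]
Visit H → queue []

Visit order: F, P, J, E, B, N, K, G, C, O, M, I, Q, L, D, A, R, H

A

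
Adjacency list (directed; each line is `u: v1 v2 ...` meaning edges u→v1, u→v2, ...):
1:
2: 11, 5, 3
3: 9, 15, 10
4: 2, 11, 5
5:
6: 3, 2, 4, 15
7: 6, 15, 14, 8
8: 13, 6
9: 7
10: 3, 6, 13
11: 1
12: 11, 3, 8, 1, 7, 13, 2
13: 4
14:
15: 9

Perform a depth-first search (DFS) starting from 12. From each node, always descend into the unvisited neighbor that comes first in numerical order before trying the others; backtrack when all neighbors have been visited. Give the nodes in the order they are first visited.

Visit 12
12 → 1
12 → 2
2 → 3
3 → 9
9 → 7
7 → 6
6 → 4
4 → 5
4 → 11
6 → 15
7 → 8
8 → 13
7 → 14
3 → 10

12 1 2 3 9 7 6 4 5 11 15 8 13 14 10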